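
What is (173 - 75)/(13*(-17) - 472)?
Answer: -14/99 ≈ -0.14141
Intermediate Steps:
(173 - 75)/(13*(-17) - 472) = 98/(-221 - 472) = 98/(-693) = 98*(-1/693) = -14/99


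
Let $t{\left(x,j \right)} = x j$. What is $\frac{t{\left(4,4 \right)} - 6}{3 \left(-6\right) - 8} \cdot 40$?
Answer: $- \frac{200}{13} \approx -15.385$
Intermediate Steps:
$t{\left(x,j \right)} = j x$
$\frac{t{\left(4,4 \right)} - 6}{3 \left(-6\right) - 8} \cdot 40 = \frac{4 \cdot 4 - 6}{3 \left(-6\right) - 8} \cdot 40 = \frac{16 - 6}{-18 - 8} \cdot 40 = \frac{10}{-26} \cdot 40 = 10 \left(- \frac{1}{26}\right) 40 = \left(- \frac{5}{13}\right) 40 = - \frac{200}{13}$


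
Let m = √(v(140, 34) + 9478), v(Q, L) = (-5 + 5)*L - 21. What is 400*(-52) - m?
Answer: -20800 - 7*√193 ≈ -20897.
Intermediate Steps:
v(Q, L) = -21 (v(Q, L) = 0*L - 21 = 0 - 21 = -21)
m = 7*√193 (m = √(-21 + 9478) = √9457 = 7*√193 ≈ 97.247)
400*(-52) - m = 400*(-52) - 7*√193 = -20800 - 7*√193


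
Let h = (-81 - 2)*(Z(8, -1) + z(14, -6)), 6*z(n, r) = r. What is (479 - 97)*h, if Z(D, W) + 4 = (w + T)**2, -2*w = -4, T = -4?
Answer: 31706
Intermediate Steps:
w = 2 (w = -1/2*(-4) = 2)
z(n, r) = r/6
Z(D, W) = 0 (Z(D, W) = -4 + (2 - 4)**2 = -4 + (-2)**2 = -4 + 4 = 0)
h = 83 (h = (-81 - 2)*(0 + (1/6)*(-6)) = -83*(0 - 1) = -83*(-1) = 83)
(479 - 97)*h = (479 - 97)*83 = 382*83 = 31706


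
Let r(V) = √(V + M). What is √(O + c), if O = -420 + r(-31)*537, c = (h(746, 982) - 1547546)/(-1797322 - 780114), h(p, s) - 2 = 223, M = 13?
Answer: √(-696536484867841 + 2675539268557164*I*√2)/1288718 ≈ 30.799 + 36.986*I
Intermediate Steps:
h(p, s) = 225 (h(p, s) = 2 + 223 = 225)
c = 1547321/2577436 (c = (225 - 1547546)/(-1797322 - 780114) = -1547321/(-2577436) = -1547321*(-1/2577436) = 1547321/2577436 ≈ 0.60033)
r(V) = √(13 + V) (r(V) = √(V + 13) = √(13 + V))
O = -420 + 1611*I*√2 (O = -420 + √(13 - 31)*537 = -420 + √(-18)*537 = -420 + (3*I*√2)*537 = -420 + 1611*I*√2 ≈ -420.0 + 2278.3*I)
√(O + c) = √((-420 + 1611*I*√2) + 1547321/2577436) = √(-1080975799/2577436 + 1611*I*√2)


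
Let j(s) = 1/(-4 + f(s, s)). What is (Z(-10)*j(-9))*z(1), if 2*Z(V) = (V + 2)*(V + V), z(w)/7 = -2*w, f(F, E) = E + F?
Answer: 560/11 ≈ 50.909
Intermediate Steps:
z(w) = -14*w (z(w) = 7*(-2*w) = -14*w)
j(s) = 1/(-4 + 2*s) (j(s) = 1/(-4 + (s + s)) = 1/(-4 + 2*s))
Z(V) = V*(2 + V) (Z(V) = ((V + 2)*(V + V))/2 = ((2 + V)*(2*V))/2 = (2*V*(2 + V))/2 = V*(2 + V))
(Z(-10)*j(-9))*z(1) = ((-10*(2 - 10))*(1/(2*(-2 - 9))))*(-14*1) = ((-10*(-8))*((½)/(-11)))*(-14) = (80*((½)*(-1/11)))*(-14) = (80*(-1/22))*(-14) = -40/11*(-14) = 560/11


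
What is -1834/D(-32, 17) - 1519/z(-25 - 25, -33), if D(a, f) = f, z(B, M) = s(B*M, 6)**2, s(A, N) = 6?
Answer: -91847/612 ≈ -150.08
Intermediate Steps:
z(B, M) = 36 (z(B, M) = 6**2 = 36)
-1834/D(-32, 17) - 1519/z(-25 - 25, -33) = -1834/17 - 1519/36 = -91847/612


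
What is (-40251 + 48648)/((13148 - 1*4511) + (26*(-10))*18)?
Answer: 2799/1319 ≈ 2.1221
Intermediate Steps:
(-40251 + 48648)/((13148 - 1*4511) + (26*(-10))*18) = 8397/((13148 - 4511) - 260*18) = 8397/(8637 - 4680) = 8397/3957 = 8397*(1/3957) = 2799/1319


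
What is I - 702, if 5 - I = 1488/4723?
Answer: -3293419/4723 ≈ -697.32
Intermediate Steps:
I = 22127/4723 (I = 5 - 1488/4723 = 22127/4723 ≈ 4.6849)
I - 702 = 22127/4723 - 702 = -3293419/4723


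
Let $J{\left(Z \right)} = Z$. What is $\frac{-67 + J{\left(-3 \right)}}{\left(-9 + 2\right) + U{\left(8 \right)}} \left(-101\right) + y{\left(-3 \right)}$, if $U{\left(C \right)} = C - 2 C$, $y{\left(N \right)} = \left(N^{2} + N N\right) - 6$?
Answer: $- \frac{1378}{3} \approx -459.33$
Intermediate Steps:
$y{\left(N \right)} = -6 + 2 N^{2}$ ($y{\left(N \right)} = \left(N^{2} + N^{2}\right) - 6 = 2 N^{2} - 6 = -6 + 2 N^{2}$)
$U{\left(C \right)} = - C$
$\frac{-67 + J{\left(-3 \right)}}{\left(-9 + 2\right) + U{\left(8 \right)}} \left(-101\right) + y{\left(-3 \right)} = \frac{-67 - 3}{\left(-9 + 2\right) - 8} \left(-101\right) - \left(6 - 2 \left(-3\right)^{2}\right) = - \frac{70}{-7 - 8} \left(-101\right) + \left(-6 + 2 \cdot 9\right) = - \frac{70}{-15} \left(-101\right) + \left(-6 + 18\right) = \left(-70\right) \left(- \frac{1}{15}\right) \left(-101\right) + 12 = \frac{14}{3} \left(-101\right) + 12 = - \frac{1414}{3} + 12 = - \frac{1378}{3}$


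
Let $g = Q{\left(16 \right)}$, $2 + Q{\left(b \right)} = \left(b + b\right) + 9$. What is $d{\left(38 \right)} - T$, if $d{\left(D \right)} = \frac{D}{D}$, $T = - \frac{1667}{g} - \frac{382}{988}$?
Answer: $\frac{65401}{1482} \approx 44.13$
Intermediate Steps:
$Q{\left(b \right)} = 7 + 2 b$ ($Q{\left(b \right)} = -2 + \left(\left(b + b\right) + 9\right) = -2 + \left(2 b + 9\right) = -2 + \left(9 + 2 b\right) = 7 + 2 b$)
$g = 39$ ($g = 7 + 2 \cdot 16 = 7 + 32 = 39$)
$T = - \frac{63919}{1482}$ ($T = - \frac{1667}{39} - \frac{382}{988} = \left(-1667\right) \frac{1}{39} - \frac{191}{494} = - \frac{1667}{39} - \frac{191}{494} = - \frac{63919}{1482} \approx -43.13$)
$d{\left(D \right)} = 1$
$d{\left(38 \right)} - T = 1 - - \frac{63919}{1482} = 1 + \frac{63919}{1482} = \frac{65401}{1482}$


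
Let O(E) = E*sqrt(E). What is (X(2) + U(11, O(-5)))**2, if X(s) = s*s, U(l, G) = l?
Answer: 225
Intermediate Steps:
O(E) = E**(3/2)
X(s) = s**2
(X(2) + U(11, O(-5)))**2 = (2**2 + 11)**2 = (4 + 11)**2 = 15**2 = 225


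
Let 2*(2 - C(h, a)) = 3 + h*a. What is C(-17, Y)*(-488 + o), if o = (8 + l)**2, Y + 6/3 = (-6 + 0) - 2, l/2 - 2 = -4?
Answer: 39884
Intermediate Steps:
l = -4 (l = 4 + 2*(-4) = 4 - 8 = -4)
Y = -10 (Y = -2 + ((-6 + 0) - 2) = -2 + (-6 - 2) = -2 - 8 = -10)
o = 16 (o = (8 - 4)**2 = 4**2 = 16)
C(h, a) = 1/2 - a*h/2 (C(h, a) = 2 - (3 + h*a)/2 = 2 - (3 + a*h)/2 = 2 + (-3/2 - a*h/2) = 1/2 - a*h/2)
C(-17, Y)*(-488 + o) = (1/2 - 1/2*(-10)*(-17))*(-488 + 16) = (1/2 - 85)*(-472) = -169/2*(-472) = 39884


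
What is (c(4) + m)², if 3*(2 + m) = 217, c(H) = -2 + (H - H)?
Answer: 42025/9 ≈ 4669.4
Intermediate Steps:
c(H) = -2 (c(H) = -2 + 0 = -2)
m = 211/3 (m = -2 + (⅓)*217 = -2 + 217/3 = 211/3 ≈ 70.333)
(c(4) + m)² = (-2 + 211/3)² = (205/3)² = 42025/9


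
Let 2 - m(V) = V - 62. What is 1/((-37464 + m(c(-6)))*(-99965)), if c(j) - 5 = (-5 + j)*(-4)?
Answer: 1/3743589285 ≈ 2.6712e-10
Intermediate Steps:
c(j) = 25 - 4*j (c(j) = 5 + (-5 + j)*(-4) = 5 + (20 - 4*j) = 25 - 4*j)
m(V) = 64 - V (m(V) = 2 - (V - 62) = 2 - (-62 + V) = 2 + (62 - V) = 64 - V)
1/((-37464 + m(c(-6)))*(-99965)) = 1/((-37464 + (64 - (25 - 4*(-6))))*(-99965)) = -1/99965/(-37464 + (64 - (25 + 24))) = -1/99965/(-37464 + (64 - 1*49)) = -1/99965/(-37464 + (64 - 49)) = -1/99965/(-37464 + 15) = -1/99965/(-37449) = -1/37449*(-1/99965) = 1/3743589285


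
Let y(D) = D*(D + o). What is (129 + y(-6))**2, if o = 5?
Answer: 18225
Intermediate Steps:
y(D) = D*(5 + D) (y(D) = D*(D + 5) = D*(5 + D))
(129 + y(-6))**2 = (129 - 6*(5 - 6))**2 = (129 - 6*(-1))**2 = (129 + 6)**2 = 135**2 = 18225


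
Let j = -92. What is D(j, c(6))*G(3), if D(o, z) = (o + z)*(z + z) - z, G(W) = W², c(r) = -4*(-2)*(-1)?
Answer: 14472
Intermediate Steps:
c(r) = -8 (c(r) = 8*(-1) = -8)
D(o, z) = -z + 2*z*(o + z) (D(o, z) = (o + z)*(2*z) - z = 2*z*(o + z) - z = -z + 2*z*(o + z))
D(j, c(6))*G(3) = -8*(-1 + 2*(-92) + 2*(-8))*3² = -8*(-1 - 184 - 16)*9 = -8*(-201)*9 = 1608*9 = 14472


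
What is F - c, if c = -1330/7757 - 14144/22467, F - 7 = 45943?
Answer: 8008145644168/174276519 ≈ 45951.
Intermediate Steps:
F = 45950 (F = 7 + 45943 = 45950)
c = -139596118/174276519 (c = -1330*1/7757 - 14144*1/22467 = -1330/7757 - 14144/22467 = -139596118/174276519 ≈ -0.80100)
F - c = 45950 - 1*(-139596118/174276519) = 45950 + 139596118/174276519 = 8008145644168/174276519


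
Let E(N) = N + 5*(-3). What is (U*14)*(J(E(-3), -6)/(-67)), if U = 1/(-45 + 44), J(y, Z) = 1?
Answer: 14/67 ≈ 0.20896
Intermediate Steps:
E(N) = -15 + N (E(N) = N - 15 = -15 + N)
U = -1 (U = 1/(-1) = -1)
(U*14)*(J(E(-3), -6)/(-67)) = (-1*14)*(1/(-67)) = -14*(-1)/67 = -14*(-1/67) = 14/67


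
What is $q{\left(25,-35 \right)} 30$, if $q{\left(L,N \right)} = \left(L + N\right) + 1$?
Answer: $-270$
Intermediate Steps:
$q{\left(L,N \right)} = 1 + L + N$
$q{\left(25,-35 \right)} 30 = \left(1 + 25 - 35\right) 30 = \left(-9\right) 30 = -270$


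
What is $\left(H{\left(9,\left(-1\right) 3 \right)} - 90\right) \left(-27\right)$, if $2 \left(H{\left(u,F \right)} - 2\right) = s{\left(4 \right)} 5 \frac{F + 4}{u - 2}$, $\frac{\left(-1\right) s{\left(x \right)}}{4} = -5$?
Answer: $\frac{15282}{7} \approx 2183.1$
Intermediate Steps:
$s{\left(x \right)} = 20$ ($s{\left(x \right)} = \left(-4\right) \left(-5\right) = 20$)
$H{\left(u,F \right)} = 2 + \frac{50 \left(4 + F\right)}{-2 + u}$ ($H{\left(u,F \right)} = 2 + \frac{20 \cdot 5 \frac{F + 4}{u - 2}}{2} = 2 + \frac{100 \frac{4 + F}{-2 + u}}{2} = 2 + \frac{100 \frac{1}{-2 + u} \left(4 + F\right)}{2} = 2 + \frac{50 \left(4 + F\right)}{-2 + u}$)
$\left(H{\left(9,\left(-1\right) 3 \right)} - 90\right) \left(-27\right) = \left(\frac{2 \left(98 + 9 + 25 \left(\left(-1\right) 3\right)\right)}{-2 + 9} - 90\right) \left(-27\right) = \left(\frac{2 \left(98 + 9 + 25 \left(-3\right)\right)}{7} - 90\right) \left(-27\right) = \left(2 \cdot \frac{1}{7} \left(98 + 9 - 75\right) - 90\right) \left(-27\right) = \left(2 \cdot \frac{1}{7} \cdot 32 - 90\right) \left(-27\right) = \left(\frac{64}{7} - 90\right) \left(-27\right) = \left(- \frac{566}{7}\right) \left(-27\right) = \frac{15282}{7}$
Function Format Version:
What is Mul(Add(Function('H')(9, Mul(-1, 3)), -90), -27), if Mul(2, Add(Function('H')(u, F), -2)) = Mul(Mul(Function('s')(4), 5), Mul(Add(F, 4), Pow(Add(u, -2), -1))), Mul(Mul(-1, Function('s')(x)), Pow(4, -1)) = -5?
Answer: Rational(15282, 7) ≈ 2183.1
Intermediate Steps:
Function('s')(x) = 20 (Function('s')(x) = Mul(-4, -5) = 20)
Function('H')(u, F) = Add(2, Mul(50, Pow(Add(-2, u), -1), Add(4, F))) (Function('H')(u, F) = Add(2, Mul(Rational(1, 2), Mul(Mul(20, 5), Mul(Add(F, 4), Pow(Add(u, -2), -1))))) = Add(2, Mul(Rational(1, 2), Mul(100, Mul(Add(4, F), Pow(Add(-2, u), -1))))) = Add(2, Mul(Rational(1, 2), Mul(100, Mul(Pow(Add(-2, u), -1), Add(4, F))))) = Add(2, Mul(Rational(1, 2), Mul(100, Pow(Add(-2, u), -1), Add(4, F)))) = Add(2, Mul(50, Pow(Add(-2, u), -1), Add(4, F))))
Mul(Add(Function('H')(9, Mul(-1, 3)), -90), -27) = Mul(Add(Mul(2, Pow(Add(-2, 9), -1), Add(98, 9, Mul(25, Mul(-1, 3)))), -90), -27) = Mul(Add(Mul(2, Pow(7, -1), Add(98, 9, Mul(25, -3))), -90), -27) = Mul(Add(Mul(2, Rational(1, 7), Add(98, 9, -75)), -90), -27) = Mul(Add(Mul(2, Rational(1, 7), 32), -90), -27) = Mul(Add(Rational(64, 7), -90), -27) = Mul(Rational(-566, 7), -27) = Rational(15282, 7)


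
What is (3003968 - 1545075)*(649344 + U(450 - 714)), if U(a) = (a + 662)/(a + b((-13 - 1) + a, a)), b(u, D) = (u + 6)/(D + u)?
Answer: 33823156575078571/35704 ≈ 9.4732e+11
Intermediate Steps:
b(u, D) = (6 + u)/(D + u)
U(a) = (662 + a)/(a + (-8 + a)/(-14 + 2*a)) (U(a) = (a + 662)/(a + (6 + ((-13 - 1) + a))/(a + ((-13 - 1) + a))) = (662 + a)/(a + (6 + (-14 + a))/(a + (-14 + a))) = (662 + a)/(a + (-8 + a)/(-14 + 2*a)))
(3003968 - 1545075)*(649344 + U(450 - 714)) = (3003968 - 1545075)*(649344 + 2*(-7 + (450 - 714))*(662 + (450 - 714))/(-8 + (450 - 714) + 2*(450 - 714)*(-7 + (450 - 714)))) = 1458893*(649344 + 2*(-7 - 264)*(662 - 264)/(-8 - 264 + 2*(-264)*(-7 - 264))) = 1458893*(649344 + 2*(-271)*398/(-8 - 264 + 2*(-264)*(-271))) = 1458893*(649344 + 2*(-271)*398/(-8 - 264 + 143088)) = 1458893*(649344 + 2*(-271)*398/142816) = 1458893*(649344 + 2*(1/142816)*(-271)*398) = 1458893*(649344 - 53929/35704) = 1458893*(23184124247/35704) = 33823156575078571/35704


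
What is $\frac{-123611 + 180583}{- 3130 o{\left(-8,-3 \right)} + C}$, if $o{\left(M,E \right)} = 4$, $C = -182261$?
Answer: $- \frac{56972}{194781} \approx -0.29249$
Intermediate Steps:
$\frac{-123611 + 180583}{- 3130 o{\left(-8,-3 \right)} + C} = \frac{-123611 + 180583}{\left(-3130\right) 4 - 182261} = \frac{56972}{-12520 - 182261} = \frac{56972}{-194781} = 56972 \left(- \frac{1}{194781}\right) = - \frac{56972}{194781}$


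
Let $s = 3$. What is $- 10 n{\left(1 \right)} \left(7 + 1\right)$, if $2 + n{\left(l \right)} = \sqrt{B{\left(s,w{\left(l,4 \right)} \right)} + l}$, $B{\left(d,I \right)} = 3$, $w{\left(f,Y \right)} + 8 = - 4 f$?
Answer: $0$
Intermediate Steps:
$w{\left(f,Y \right)} = -8 - 4 f$
$n{\left(l \right)} = -2 + \sqrt{3 + l}$
$- 10 n{\left(1 \right)} \left(7 + 1\right) = - 10 \left(-2 + \sqrt{3 + 1}\right) \left(7 + 1\right) = - 10 \left(-2 + \sqrt{4}\right) 8 = - 10 \left(-2 + 2\right) 8 = \left(-10\right) 0 \cdot 8 = 0 \cdot 8 = 0$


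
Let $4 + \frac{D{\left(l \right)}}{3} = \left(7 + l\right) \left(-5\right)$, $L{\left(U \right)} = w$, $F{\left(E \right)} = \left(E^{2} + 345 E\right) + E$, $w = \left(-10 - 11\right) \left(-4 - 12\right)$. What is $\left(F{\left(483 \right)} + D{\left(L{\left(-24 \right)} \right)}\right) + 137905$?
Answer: $533155$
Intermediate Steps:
$w = 336$ ($w = \left(-21\right) \left(-16\right) = 336$)
$F{\left(E \right)} = E^{2} + 346 E$
$L{\left(U \right)} = 336$
$D{\left(l \right)} = -117 - 15 l$ ($D{\left(l \right)} = -12 + 3 \left(7 + l\right) \left(-5\right) = -12 + 3 \left(-35 - 5 l\right) = -12 - \left(105 + 15 l\right) = -117 - 15 l$)
$\left(F{\left(483 \right)} + D{\left(L{\left(-24 \right)} \right)}\right) + 137905 = \left(483 \left(346 + 483\right) - 5157\right) + 137905 = \left(483 \cdot 829 - 5157\right) + 137905 = \left(400407 - 5157\right) + 137905 = 395250 + 137905 = 533155$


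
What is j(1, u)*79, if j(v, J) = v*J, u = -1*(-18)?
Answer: 1422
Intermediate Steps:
u = 18
j(v, J) = J*v
j(1, u)*79 = (18*1)*79 = 18*79 = 1422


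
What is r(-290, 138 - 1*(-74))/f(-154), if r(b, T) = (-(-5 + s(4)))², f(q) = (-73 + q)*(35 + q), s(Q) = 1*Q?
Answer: 1/27013 ≈ 3.7019e-5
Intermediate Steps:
s(Q) = Q
r(b, T) = 1 (r(b, T) = (-(-5 + 4))² = (-1*(-1))² = 1² = 1)
r(-290, 138 - 1*(-74))/f(-154) = 1/(-2555 + (-154)² - 38*(-154)) = 1/(-2555 + 23716 + 5852) = 1/27013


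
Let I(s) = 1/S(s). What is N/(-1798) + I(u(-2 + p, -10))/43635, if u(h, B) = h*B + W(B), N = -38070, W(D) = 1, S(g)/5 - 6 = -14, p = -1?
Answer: 33223688101/1569114600 ≈ 21.174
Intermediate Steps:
S(g) = -40 (S(g) = 30 + 5*(-14) = 30 - 70 = -40)
u(h, B) = 1 + B*h (u(h, B) = h*B + 1 = B*h + 1 = 1 + B*h)
I(s) = -1/40 (I(s) = 1/(-40) = -1/40)
N/(-1798) + I(u(-2 + p, -10))/43635 = -38070/(-1798) - 1/40/43635 = -38070*(-1/1798) - 1/40*1/43635 = 19035/899 - 1/1745400 = 33223688101/1569114600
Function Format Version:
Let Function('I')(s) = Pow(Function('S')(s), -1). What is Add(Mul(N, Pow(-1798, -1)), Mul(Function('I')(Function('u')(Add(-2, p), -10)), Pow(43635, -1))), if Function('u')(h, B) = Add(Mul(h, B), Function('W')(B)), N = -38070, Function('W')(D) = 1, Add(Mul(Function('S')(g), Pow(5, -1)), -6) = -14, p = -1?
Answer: Rational(33223688101, 1569114600) ≈ 21.174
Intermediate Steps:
Function('S')(g) = -40 (Function('S')(g) = Add(30, Mul(5, -14)) = Add(30, -70) = -40)
Function('u')(h, B) = Add(1, Mul(B, h)) (Function('u')(h, B) = Add(Mul(h, B), 1) = Add(Mul(B, h), 1) = Add(1, Mul(B, h)))
Function('I')(s) = Rational(-1, 40) (Function('I')(s) = Pow(-40, -1) = Rational(-1, 40))
Add(Mul(N, Pow(-1798, -1)), Mul(Function('I')(Function('u')(Add(-2, p), -10)), Pow(43635, -1))) = Add(Mul(-38070, Pow(-1798, -1)), Mul(Rational(-1, 40), Pow(43635, -1))) = Add(Mul(-38070, Rational(-1, 1798)), Mul(Rational(-1, 40), Rational(1, 43635))) = Add(Rational(19035, 899), Rational(-1, 1745400)) = Rational(33223688101, 1569114600)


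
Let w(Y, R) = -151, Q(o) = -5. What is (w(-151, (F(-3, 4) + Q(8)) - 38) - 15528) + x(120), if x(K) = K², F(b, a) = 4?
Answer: -1279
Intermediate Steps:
(w(-151, (F(-3, 4) + Q(8)) - 38) - 15528) + x(120) = (-151 - 15528) + 120² = -15679 + 14400 = -1279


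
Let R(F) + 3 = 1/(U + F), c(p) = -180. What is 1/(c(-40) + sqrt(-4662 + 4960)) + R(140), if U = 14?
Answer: -1059053/353122 - sqrt(298)/32102 ≈ -2.9997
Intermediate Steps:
R(F) = -3 + 1/(14 + F)
1/(c(-40) + sqrt(-4662 + 4960)) + R(140) = 1/(-180 + sqrt(-4662 + 4960)) + (-41 - 3*140)/(14 + 140) = 1/(-180 + sqrt(298)) + (-41 - 420)/154 = 1/(-180 + sqrt(298)) + (1/154)*(-461) = 1/(-180 + sqrt(298)) - 461/154 = -461/154 + 1/(-180 + sqrt(298))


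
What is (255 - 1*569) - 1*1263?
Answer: -1577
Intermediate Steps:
(255 - 1*569) - 1*1263 = (255 - 569) - 1263 = -314 - 1263 = -1577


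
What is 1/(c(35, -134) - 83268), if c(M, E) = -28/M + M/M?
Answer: -5/416339 ≈ -1.2009e-5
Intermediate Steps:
c(M, E) = 1 - 28/M (c(M, E) = -28/M + 1 = 1 - 28/M)
1/(c(35, -134) - 83268) = 1/((-28 + 35)/35 - 83268) = 1/((1/35)*7 - 83268) = 1/(⅕ - 83268) = 1/(-416339/5) = -5/416339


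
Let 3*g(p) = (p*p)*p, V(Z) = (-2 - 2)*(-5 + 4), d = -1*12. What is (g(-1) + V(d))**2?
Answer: 121/9 ≈ 13.444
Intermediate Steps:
d = -12
V(Z) = 4 (V(Z) = -4*(-1) = 4)
g(p) = p**3/3 (g(p) = ((p*p)*p)/3 = (p**2*p)/3 = p**3/3)
(g(-1) + V(d))**2 = ((1/3)*(-1)**3 + 4)**2 = ((1/3)*(-1) + 4)**2 = (-1/3 + 4)**2 = (11/3)**2 = 121/9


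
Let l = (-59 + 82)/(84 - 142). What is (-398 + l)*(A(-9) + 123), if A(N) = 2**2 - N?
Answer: -1571276/29 ≈ -54182.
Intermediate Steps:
A(N) = 4 - N
l = -23/58 (l = 23/(-58) = 23*(-1/58) = -23/58 ≈ -0.39655)
(-398 + l)*(A(-9) + 123) = (-398 - 23/58)*((4 - 1*(-9)) + 123) = -23107*((4 + 9) + 123)/58 = -23107*(13 + 123)/58 = -23107/58*136 = -1571276/29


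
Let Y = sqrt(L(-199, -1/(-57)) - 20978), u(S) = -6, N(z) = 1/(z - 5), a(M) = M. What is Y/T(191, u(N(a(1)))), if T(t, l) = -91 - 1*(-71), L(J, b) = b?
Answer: -I*sqrt(68157465)/1140 ≈ -7.2419*I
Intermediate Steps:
N(z) = 1/(-5 + z)
T(t, l) = -20 (T(t, l) = -91 + 71 = -20)
Y = I*sqrt(68157465)/57 (Y = sqrt(-1/(-57) - 20978) = sqrt(-1*(-1/57) - 20978) = sqrt(1/57 - 20978) = sqrt(-1195745/57) = I*sqrt(68157465)/57 ≈ 144.84*I)
Y/T(191, u(N(a(1)))) = (I*sqrt(68157465)/57)/(-20) = (I*sqrt(68157465)/57)*(-1/20) = -I*sqrt(68157465)/1140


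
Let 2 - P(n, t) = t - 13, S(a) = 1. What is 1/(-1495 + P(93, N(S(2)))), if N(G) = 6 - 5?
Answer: -1/1481 ≈ -0.00067522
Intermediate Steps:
N(G) = 1
P(n, t) = 15 - t (P(n, t) = 2 - (t - 13) = 2 - (-13 + t) = 2 + (13 - t) = 15 - t)
1/(-1495 + P(93, N(S(2)))) = 1/(-1495 + (15 - 1*1)) = 1/(-1495 + (15 - 1)) = 1/(-1495 + 14) = 1/(-1481) = -1/1481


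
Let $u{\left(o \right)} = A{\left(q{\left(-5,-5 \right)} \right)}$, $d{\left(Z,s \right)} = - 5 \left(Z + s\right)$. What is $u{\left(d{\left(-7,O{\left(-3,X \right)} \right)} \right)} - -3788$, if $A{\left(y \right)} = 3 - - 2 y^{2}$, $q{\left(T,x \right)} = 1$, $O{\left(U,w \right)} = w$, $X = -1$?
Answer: $3793$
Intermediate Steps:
$A{\left(y \right)} = 3 + 2 y^{2}$
$d{\left(Z,s \right)} = - 5 Z - 5 s$
$u{\left(o \right)} = 5$ ($u{\left(o \right)} = 3 + 2 \cdot 1^{2} = 3 + 2 \cdot 1 = 3 + 2 = 5$)
$u{\left(d{\left(-7,O{\left(-3,X \right)} \right)} \right)} - -3788 = 5 - -3788 = 5 + 3788 = 3793$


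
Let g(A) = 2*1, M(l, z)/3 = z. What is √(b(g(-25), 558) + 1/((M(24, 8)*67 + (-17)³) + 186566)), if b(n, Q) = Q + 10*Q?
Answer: √206142238897959/183261 ≈ 78.345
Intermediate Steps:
M(l, z) = 3*z
g(A) = 2
b(n, Q) = 11*Q
√(b(g(-25), 558) + 1/((M(24, 8)*67 + (-17)³) + 186566)) = √(11*558 + 1/(((3*8)*67 + (-17)³) + 186566)) = √(6138 + 1/((24*67 - 4913) + 186566)) = √(6138 + 1/((1608 - 4913) + 186566)) = √(6138 + 1/(-3305 + 186566)) = √(6138 + 1/183261) = √(1124856019/183261) = √206142238897959/183261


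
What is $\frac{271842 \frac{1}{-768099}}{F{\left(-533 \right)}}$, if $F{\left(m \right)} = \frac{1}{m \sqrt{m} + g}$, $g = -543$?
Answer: $\frac{49203402}{256033} + \frac{48297262 i \sqrt{533}}{256033} \approx 192.18 + 4355.0 i$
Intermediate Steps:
$F{\left(m \right)} = \frac{1}{-543 + m^{\frac{3}{2}}}$ ($F{\left(m \right)} = \frac{1}{m \sqrt{m} - 543} = \frac{1}{m^{\frac{3}{2}} - 543} = \frac{1}{-543 + m^{\frac{3}{2}}}$)
$\frac{271842 \frac{1}{-768099}}{F{\left(-533 \right)}} = \frac{271842 \frac{1}{-768099}}{\frac{1}{-543 + \left(-533\right)^{\frac{3}{2}}}} = \frac{271842 \left(- \frac{1}{768099}\right)}{\frac{1}{-543 - 533 i \sqrt{533}}} = - \frac{90614 \left(-543 - 533 i \sqrt{533}\right)}{256033} = \frac{49203402}{256033} + \frac{48297262 i \sqrt{533}}{256033}$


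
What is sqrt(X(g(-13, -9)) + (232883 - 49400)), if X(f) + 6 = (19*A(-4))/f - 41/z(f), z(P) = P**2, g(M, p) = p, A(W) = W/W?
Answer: 5*sqrt(594457)/9 ≈ 428.34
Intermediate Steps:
A(W) = 1
X(f) = -6 - 41/f**2 + 19/f (X(f) = -6 + ((19*1)/f - 41/f**2) = -6 + (19/f - 41/f**2) = -6 + (-41/f**2 + 19/f) = -6 - 41/f**2 + 19/f)
sqrt(X(g(-13, -9)) + (232883 - 49400)) = sqrt((-6 - 41/(-9)**2 + 19/(-9)) + (232883 - 49400)) = sqrt((-6 - 41*1/81 + 19*(-1/9)) + 183483) = sqrt((-6 - 41/81 - 19/9) + 183483) = sqrt(-698/81 + 183483) = sqrt(14861425/81) = 5*sqrt(594457)/9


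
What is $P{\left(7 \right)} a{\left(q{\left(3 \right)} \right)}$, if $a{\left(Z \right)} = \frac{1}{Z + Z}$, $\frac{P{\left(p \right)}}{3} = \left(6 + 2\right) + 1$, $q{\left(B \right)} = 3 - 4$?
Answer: $- \frac{27}{2} \approx -13.5$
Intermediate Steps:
$q{\left(B \right)} = -1$ ($q{\left(B \right)} = 3 - 4 = -1$)
$P{\left(p \right)} = 27$ ($P{\left(p \right)} = 3 \left(\left(6 + 2\right) + 1\right) = 3 \left(8 + 1\right) = 3 \cdot 9 = 27$)
$a{\left(Z \right)} = \frac{1}{2 Z}$
$P{\left(7 \right)} a{\left(q{\left(3 \right)} \right)} = 27 \frac{1}{2 \left(-1\right)} = 27 \cdot \frac{1}{2} \left(-1\right) = 27 \left(- \frac{1}{2}\right) = - \frac{27}{2}$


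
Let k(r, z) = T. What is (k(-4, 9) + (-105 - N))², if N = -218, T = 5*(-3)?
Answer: 9604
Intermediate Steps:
T = -15
k(r, z) = -15
(k(-4, 9) + (-105 - N))² = (-15 + (-105 - 1*(-218)))² = (-15 + (-105 + 218))² = (-15 + 113)² = 98² = 9604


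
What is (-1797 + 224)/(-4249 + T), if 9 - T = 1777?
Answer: 143/547 ≈ 0.26143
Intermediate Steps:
T = -1768 (T = 9 - 1*1777 = 9 - 1777 = -1768)
(-1797 + 224)/(-4249 + T) = (-1797 + 224)/(-4249 - 1768) = -1573/(-6017) = -1573*(-1/6017) = 143/547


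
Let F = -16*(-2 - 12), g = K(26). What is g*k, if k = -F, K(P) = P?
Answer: -5824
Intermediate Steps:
g = 26
F = 224 (F = -16*(-14) = 224)
k = -224 (k = -1*224 = -224)
g*k = 26*(-224) = -5824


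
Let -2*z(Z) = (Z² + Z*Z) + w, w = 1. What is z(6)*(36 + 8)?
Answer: -1606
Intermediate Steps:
z(Z) = -½ - Z² (z(Z) = -((Z² + Z*Z) + 1)/2 = -((Z² + Z²) + 1)/2 = -(2*Z² + 1)/2 = -(1 + 2*Z²)/2 = -½ - Z²)
z(6)*(36 + 8) = (-½ - 1*6²)*(36 + 8) = (-½ - 1*36)*44 = (-½ - 36)*44 = -73/2*44 = -1606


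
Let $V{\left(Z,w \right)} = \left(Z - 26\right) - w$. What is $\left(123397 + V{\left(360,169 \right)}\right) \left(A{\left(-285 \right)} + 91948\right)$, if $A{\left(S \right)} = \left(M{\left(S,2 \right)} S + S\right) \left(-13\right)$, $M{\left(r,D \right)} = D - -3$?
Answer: $14108062036$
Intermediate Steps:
$M{\left(r,D \right)} = 3 + D$ ($M{\left(r,D \right)} = D + 3 = 3 + D$)
$V{\left(Z,w \right)} = -26 + Z - w$ ($V{\left(Z,w \right)} = \left(Z - 26\right) - w = \left(-26 + Z\right) - w = -26 + Z - w$)
$A{\left(S \right)} = - 78 S$ ($A{\left(S \right)} = \left(\left(3 + 2\right) S + S\right) \left(-13\right) = \left(5 S + S\right) \left(-13\right) = 6 S \left(-13\right) = - 78 S$)
$\left(123397 + V{\left(360,169 \right)}\right) \left(A{\left(-285 \right)} + 91948\right) = \left(123397 - -165\right) \left(\left(-78\right) \left(-285\right) + 91948\right) = \left(123397 - -165\right) \left(22230 + 91948\right) = \left(123397 + 165\right) 114178 = 123562 \cdot 114178 = 14108062036$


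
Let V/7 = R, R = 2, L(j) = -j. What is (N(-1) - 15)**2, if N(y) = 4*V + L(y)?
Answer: 1764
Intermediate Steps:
V = 14 (V = 7*2 = 14)
N(y) = 56 - y (N(y) = 4*14 - y = 56 - y)
(N(-1) - 15)**2 = ((56 - 1*(-1)) - 15)**2 = ((56 + 1) - 15)**2 = (57 - 15)**2 = 42**2 = 1764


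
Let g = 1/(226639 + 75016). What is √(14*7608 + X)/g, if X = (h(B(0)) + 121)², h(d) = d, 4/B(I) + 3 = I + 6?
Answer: 301655*√1093297/3 ≈ 1.0514e+8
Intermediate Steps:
B(I) = 4/(3 + I) (B(I) = 4/(-3 + (I + 6)) = 4/(-3 + (6 + I)) = 4/(3 + I))
X = 134689/9 (X = (4/(3 + 0) + 121)² = (4/3 + 121)² = (367/3)² = 134689/9 ≈ 14965.)
g = 1/301655 ≈ 3.3150e-6
√(14*7608 + X)/g = √(14*7608 + 134689/9)/(1/301655) = √(106512 + 134689/9)*301655 = √(1093297/9)*301655 = (√1093297/3)*301655 = 301655*√1093297/3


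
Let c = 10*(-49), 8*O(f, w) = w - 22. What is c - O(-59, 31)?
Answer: -3929/8 ≈ -491.13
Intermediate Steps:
O(f, w) = -11/4 + w/8 (O(f, w) = (w - 22)/8 = (-22 + w)/8 = -11/4 + w/8)
c = -490
c - O(-59, 31) = -490 - (-11/4 + (1/8)*31) = -490 - (-11/4 + 31/8) = -490 - 1*9/8 = -490 - 9/8 = -3929/8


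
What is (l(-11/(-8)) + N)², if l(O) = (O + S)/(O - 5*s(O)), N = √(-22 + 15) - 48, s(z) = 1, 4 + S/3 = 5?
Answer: 2030442/841 - 2854*I*√7/29 ≈ 2414.3 - 260.38*I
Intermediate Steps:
S = 3 (S = -12 + 3*5 = -12 + 15 = 3)
N = -48 + I*√7 (N = √(-7) - 48 = I*√7 - 48 = -48 + I*√7 ≈ -48.0 + 2.6458*I)
l(O) = (3 + O)/(-5 + O) (l(O) = (O + 3)/(O - 5*1) = (3 + O)/(O - 5) = (3 + O)/(-5 + O))
(l(-11/(-8)) + N)² = ((3 - 11/(-8))/(-5 - 11/(-8)) + (-48 + I*√7))² = ((3 - 11*(-⅛))/(-5 - 11*(-⅛)) + (-48 + I*√7))² = ((3 + 11/8)/(-5 + 11/8) + (-48 + I*√7))² = ((35/8)/(-29/8) + (-48 + I*√7))² = (-8/29*35/8 + (-48 + I*√7))² = (-35/29 + (-48 + I*√7))² = (-1427/29 + I*√7)²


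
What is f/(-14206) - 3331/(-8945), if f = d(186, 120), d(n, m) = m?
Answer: 23123393/63536335 ≈ 0.36394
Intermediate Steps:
f = 120
f/(-14206) - 3331/(-8945) = 120/(-14206) - 3331/(-8945) = 120*(-1/14206) - 3331*(-1/8945) = -60/7103 + 3331/8945 = 23123393/63536335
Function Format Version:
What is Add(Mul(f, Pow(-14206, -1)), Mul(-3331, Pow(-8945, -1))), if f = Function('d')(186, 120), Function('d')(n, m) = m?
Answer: Rational(23123393, 63536335) ≈ 0.36394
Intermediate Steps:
f = 120
Add(Mul(f, Pow(-14206, -1)), Mul(-3331, Pow(-8945, -1))) = Add(Mul(120, Pow(-14206, -1)), Mul(-3331, Pow(-8945, -1))) = Add(Mul(120, Rational(-1, 14206)), Mul(-3331, Rational(-1, 8945))) = Add(Rational(-60, 7103), Rational(3331, 8945)) = Rational(23123393, 63536335)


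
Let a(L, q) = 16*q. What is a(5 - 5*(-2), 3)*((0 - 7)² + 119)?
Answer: 8064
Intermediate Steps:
a(5 - 5*(-2), 3)*((0 - 7)² + 119) = (16*3)*((0 - 7)² + 119) = 48*((-7)² + 119) = 48*(49 + 119) = 48*168 = 8064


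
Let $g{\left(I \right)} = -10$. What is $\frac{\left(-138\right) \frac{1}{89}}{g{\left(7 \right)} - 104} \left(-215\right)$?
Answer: $- \frac{4945}{1691} \approx -2.9243$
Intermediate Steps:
$\frac{\left(-138\right) \frac{1}{89}}{g{\left(7 \right)} - 104} \left(-215\right) = \frac{\left(-138\right) \frac{1}{89}}{-10 - 104} \left(-215\right) = \frac{\left(-138\right) \frac{1}{89}}{-114} \left(-215\right) = \left(- \frac{138}{89}\right) \left(- \frac{1}{114}\right) \left(-215\right) = \frac{23}{1691} \left(-215\right) = - \frac{4945}{1691}$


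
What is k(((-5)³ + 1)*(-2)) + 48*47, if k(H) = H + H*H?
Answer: 64008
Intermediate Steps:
k(H) = H + H²
k(((-5)³ + 1)*(-2)) + 48*47 = (((-5)³ + 1)*(-2))*(1 + ((-5)³ + 1)*(-2)) + 48*47 = ((-125 + 1)*(-2))*(1 + (-125 + 1)*(-2)) + 2256 = (-124*(-2))*(1 - 124*(-2)) + 2256 = 248*(1 + 248) + 2256 = 248*249 + 2256 = 61752 + 2256 = 64008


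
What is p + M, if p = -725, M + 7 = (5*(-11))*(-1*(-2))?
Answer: -842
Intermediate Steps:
M = -117 (M = -7 + (5*(-11))*(-1*(-2)) = -7 - 55*2 = -7 - 110 = -117)
p + M = -725 - 117 = -842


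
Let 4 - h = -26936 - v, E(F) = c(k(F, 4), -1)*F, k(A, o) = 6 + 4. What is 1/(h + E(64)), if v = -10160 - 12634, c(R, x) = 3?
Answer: 1/4338 ≈ 0.00023052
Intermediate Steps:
k(A, o) = 10
v = -22794
E(F) = 3*F
h = 4146 (h = 4 - (-26936 - 1*(-22794)) = 4 - (-26936 + 22794) = 4 - 1*(-4142) = 4 + 4142 = 4146)
1/(h + E(64)) = 1/(4146 + 3*64) = 1/(4146 + 192) = 1/4338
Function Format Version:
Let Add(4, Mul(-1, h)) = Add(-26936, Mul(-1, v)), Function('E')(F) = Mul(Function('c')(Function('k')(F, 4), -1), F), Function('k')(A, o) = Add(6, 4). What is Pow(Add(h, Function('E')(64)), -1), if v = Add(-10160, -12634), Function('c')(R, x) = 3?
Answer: Rational(1, 4338) ≈ 0.00023052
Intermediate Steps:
Function('k')(A, o) = 10
v = -22794
Function('E')(F) = Mul(3, F)
h = 4146 (h = Add(4, Mul(-1, Add(-26936, Mul(-1, -22794)))) = Add(4, Mul(-1, Add(-26936, 22794))) = Add(4, Mul(-1, -4142)) = Add(4, 4142) = 4146)
Pow(Add(h, Function('E')(64)), -1) = Pow(Add(4146, Mul(3, 64)), -1) = Pow(Add(4146, 192), -1) = Pow(4338, -1) = Rational(1, 4338)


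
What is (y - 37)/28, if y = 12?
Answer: -25/28 ≈ -0.89286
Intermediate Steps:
(y - 37)/28 = (12 - 37)/28 = (1/28)*(-25) = -25/28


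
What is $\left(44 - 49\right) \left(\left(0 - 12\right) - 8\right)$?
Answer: $100$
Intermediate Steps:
$\left(44 - 49\right) \left(\left(0 - 12\right) - 8\right) = - 5 \left(-12 - 8\right) = \left(-5\right) \left(-20\right) = 100$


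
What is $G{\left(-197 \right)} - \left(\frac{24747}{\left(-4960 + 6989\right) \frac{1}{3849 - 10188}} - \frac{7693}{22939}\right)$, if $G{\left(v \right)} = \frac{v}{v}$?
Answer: $\frac{514075909445}{6649033} \approx 77316.0$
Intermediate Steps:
$G{\left(v \right)} = 1$
$G{\left(-197 \right)} - \left(\frac{24747}{\left(-4960 + 6989\right) \frac{1}{3849 - 10188}} - \frac{7693}{22939}\right) = 1 - \left(\frac{24747}{\left(-4960 + 6989\right) \frac{1}{3849 - 10188}} - \frac{7693}{22939}\right) = 1 - \left(\frac{24747}{2029 \frac{1}{-6339}} - \frac{1099}{3277}\right) = 1 - \left(\frac{24747}{2029 \left(- \frac{1}{6339}\right)} - \frac{1099}{3277}\right) = 1 - \left(\frac{24747}{- \frac{2029}{6339}} - \frac{1099}{3277}\right) = 1 - \left(24747 \left(- \frac{6339}{2029}\right) - \frac{1099}{3277}\right) = 1 - \left(- \frac{156871233}{2029} - \frac{1099}{3277}\right) = 1 - - \frac{514069260412}{6649033} = 1 + \frac{514069260412}{6649033} = \frac{514075909445}{6649033}$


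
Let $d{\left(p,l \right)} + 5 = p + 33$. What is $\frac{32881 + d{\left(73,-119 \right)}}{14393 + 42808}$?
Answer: $\frac{478}{829} \approx 0.5766$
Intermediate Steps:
$d{\left(p,l \right)} = 28 + p$ ($d{\left(p,l \right)} = -5 + \left(p + 33\right) = -5 + \left(33 + p\right) = 28 + p$)
$\frac{32881 + d{\left(73,-119 \right)}}{14393 + 42808} = \frac{32881 + \left(28 + 73\right)}{14393 + 42808} = \frac{32881 + 101}{57201} = 32982 \cdot \frac{1}{57201} = \frac{478}{829}$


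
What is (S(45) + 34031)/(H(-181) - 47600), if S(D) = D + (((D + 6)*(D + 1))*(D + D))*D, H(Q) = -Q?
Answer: -9535376/47419 ≈ -201.09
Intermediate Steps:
S(D) = D + 2*D²*(1 + D)*(6 + D) (S(D) = D + (((6 + D)*(1 + D))*(2*D))*D = D + (((1 + D)*(6 + D))*(2*D))*D = D + (2*D*(1 + D)*(6 + D))*D = D + 2*D²*(1 + D)*(6 + D))
(S(45) + 34031)/(H(-181) - 47600) = (45*(1 + 2*45³ + 12*45 + 14*45²) + 34031)/(-1*(-181) - 47600) = (45*(1 + 2*91125 + 540 + 14*2025) + 34031)/(181 - 47600) = (45*(1 + 182250 + 540 + 28350) + 34031)/(-47419) = (45*211141 + 34031)*(-1/47419) = (9501345 + 34031)*(-1/47419) = 9535376*(-1/47419) = -9535376/47419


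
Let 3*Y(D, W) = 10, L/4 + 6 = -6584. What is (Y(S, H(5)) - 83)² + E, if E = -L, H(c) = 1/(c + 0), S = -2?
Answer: 294361/9 ≈ 32707.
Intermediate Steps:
H(c) = 1/c
L = -26360 (L = -24 + 4*(-6584) = -24 - 26336 = -26360)
Y(D, W) = 10/3 (Y(D, W) = (⅓)*10 = 10/3)
E = 26360 (E = -1*(-26360) = 26360)
(Y(S, H(5)) - 83)² + E = (10/3 - 83)² + 26360 = (-239/3)² + 26360 = 57121/9 + 26360 = 294361/9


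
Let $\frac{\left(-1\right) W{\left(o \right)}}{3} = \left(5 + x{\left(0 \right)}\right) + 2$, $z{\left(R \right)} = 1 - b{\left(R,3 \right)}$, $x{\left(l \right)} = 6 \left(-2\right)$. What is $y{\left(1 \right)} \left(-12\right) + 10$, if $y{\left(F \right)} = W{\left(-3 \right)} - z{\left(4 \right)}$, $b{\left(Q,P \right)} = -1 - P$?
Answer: $-110$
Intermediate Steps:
$x{\left(l \right)} = -12$
$z{\left(R \right)} = 5$ ($z{\left(R \right)} = 1 - \left(-1 - 3\right) = 1 - -4 = 1 + 4 = 5$)
$W{\left(o \right)} = 15$ ($W{\left(o \right)} = - 3 \left(\left(5 - 12\right) + 2\right) = - 3 \left(-7 + 2\right) = \left(-3\right) \left(-5\right) = 15$)
$y{\left(F \right)} = 10$ ($y{\left(F \right)} = 15 - 5 = 10$)
$y{\left(1 \right)} \left(-12\right) + 10 = 10 \left(-12\right) + 10 = -120 + 10 = -110$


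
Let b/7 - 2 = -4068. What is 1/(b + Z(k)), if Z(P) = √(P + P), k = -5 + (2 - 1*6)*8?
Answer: -14231/405042759 - I*√74/810085518 ≈ -3.5135e-5 - 1.0619e-8*I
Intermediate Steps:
k = -37 (k = -5 + (2 - 6)*8 = -5 - 4*8 = -5 - 32 = -37)
b = -28462 (b = 14 + 7*(-4068) = 14 - 28476 = -28462)
Z(P) = √2*√P (Z(P) = √(2*P) = √2*√P)
1/(b + Z(k)) = 1/(-28462 + √2*√(-37)) = 1/(-28462 + √2*(I*√37)) = 1/(-28462 + I*√74)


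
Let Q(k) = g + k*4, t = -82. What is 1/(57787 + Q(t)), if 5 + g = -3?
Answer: 1/57451 ≈ 1.7406e-5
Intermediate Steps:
g = -8 (g = -5 - 3 = -8)
Q(k) = -8 + 4*k (Q(k) = -8 + k*4 = -8 + 4*k)
1/(57787 + Q(t)) = 1/(57787 + (-8 + 4*(-82))) = 1/(57787 + (-8 - 328)) = 1/(57787 - 336) = 1/57451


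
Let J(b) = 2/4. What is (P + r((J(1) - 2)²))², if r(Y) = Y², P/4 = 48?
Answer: 9941409/256 ≈ 38834.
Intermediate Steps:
P = 192 (P = 4*48 = 192)
J(b) = ½ (J(b) = 2*(¼) = ½)
(P + r((J(1) - 2)²))² = (192 + ((½ - 2)²)²)² = (192 + ((-3/2)²)²)² = (192 + (9/4)²)² = (192 + 81/16)² = (3153/16)² = 9941409/256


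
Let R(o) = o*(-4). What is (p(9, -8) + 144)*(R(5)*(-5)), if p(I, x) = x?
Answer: 13600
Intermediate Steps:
R(o) = -4*o
(p(9, -8) + 144)*(R(5)*(-5)) = (-8 + 144)*(-4*5*(-5)) = 136*(-20*(-5)) = 136*100 = 13600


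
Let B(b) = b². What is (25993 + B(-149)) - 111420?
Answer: -63226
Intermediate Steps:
(25993 + B(-149)) - 111420 = (25993 + (-149)²) - 111420 = (25993 + 22201) - 111420 = 48194 - 111420 = -63226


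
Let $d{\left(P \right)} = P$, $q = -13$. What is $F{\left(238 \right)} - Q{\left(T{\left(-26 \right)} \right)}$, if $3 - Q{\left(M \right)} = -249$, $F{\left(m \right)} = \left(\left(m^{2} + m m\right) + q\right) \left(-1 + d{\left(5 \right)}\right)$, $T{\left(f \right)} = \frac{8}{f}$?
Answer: $452848$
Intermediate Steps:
$F{\left(m \right)} = -52 + 8 m^{2}$ ($F{\left(m \right)} = \left(\left(m^{2} + m m\right) - 13\right) \left(-1 + 5\right) = \left(\left(m^{2} + m^{2}\right) - 13\right) 4 = \left(2 m^{2} - 13\right) 4 = \left(-13 + 2 m^{2}\right) 4 = -52 + 8 m^{2}$)
$Q{\left(M \right)} = 252$ ($Q{\left(M \right)} = 3 - -249 = 3 + 249 = 252$)
$F{\left(238 \right)} - Q{\left(T{\left(-26 \right)} \right)} = \left(-52 + 8 \cdot 238^{2}\right) - 252 = \left(-52 + 8 \cdot 56644\right) - 252 = \left(-52 + 453152\right) - 252 = 453100 - 252 = 452848$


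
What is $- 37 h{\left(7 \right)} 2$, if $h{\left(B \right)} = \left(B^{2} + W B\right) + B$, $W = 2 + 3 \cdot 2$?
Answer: $-8288$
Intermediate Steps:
$W = 8$ ($W = 2 + 6 = 8$)
$h{\left(B \right)} = B^{2} + 9 B$ ($h{\left(B \right)} = \left(B^{2} + 8 B\right) + B = B^{2} + 9 B$)
$- 37 h{\left(7 \right)} 2 = - 37 \cdot 7 \left(9 + 7\right) 2 = - 37 \cdot 7 \cdot 16 \cdot 2 = \left(-37\right) 112 \cdot 2 = \left(-4144\right) 2 = -8288$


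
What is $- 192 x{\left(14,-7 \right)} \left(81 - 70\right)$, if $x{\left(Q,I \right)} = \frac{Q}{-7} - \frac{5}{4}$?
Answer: $6864$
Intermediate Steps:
$x{\left(Q,I \right)} = - \frac{5}{4} - \frac{Q}{7}$ ($x{\left(Q,I \right)} = Q \left(- \frac{1}{7}\right) - \frac{5}{4} = - \frac{Q}{7} - \frac{5}{4} = - \frac{5}{4} - \frac{Q}{7}$)
$- 192 x{\left(14,-7 \right)} \left(81 - 70\right) = - 192 \left(- \frac{5}{4} - 2\right) \left(81 - 70\right) = \left(-192\right) \left(- \frac{13}{4}\right) 11 = 624 \cdot 11 = 6864$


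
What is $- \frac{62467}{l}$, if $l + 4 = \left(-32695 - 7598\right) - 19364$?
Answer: $\frac{62467}{59661} \approx 1.047$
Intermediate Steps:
$l = -59661$ ($l = -4 - 59657 = -59661$)
$- \frac{62467}{l} = - \frac{62467}{-59661} = \left(-62467\right) \left(- \frac{1}{59661}\right) = \frac{62467}{59661}$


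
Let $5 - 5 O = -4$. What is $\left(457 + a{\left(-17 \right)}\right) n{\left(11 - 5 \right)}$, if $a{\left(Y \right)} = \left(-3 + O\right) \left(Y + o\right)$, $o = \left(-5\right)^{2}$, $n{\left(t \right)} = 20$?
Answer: $8948$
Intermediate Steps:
$O = \frac{9}{5}$ ($O = 1 - - \frac{4}{5} = 1 + \frac{4}{5} = \frac{9}{5} \approx 1.8$)
$o = 25$
$a{\left(Y \right)} = -30 - \frac{6 Y}{5}$ ($a{\left(Y \right)} = \left(-3 + \frac{9}{5}\right) \left(Y + 25\right) = - \frac{6 \left(25 + Y\right)}{5} = -30 - \frac{6 Y}{5}$)
$\left(457 + a{\left(-17 \right)}\right) n{\left(11 - 5 \right)} = \left(457 - \frac{48}{5}\right) 20 = \frac{2237}{5} \cdot 20 = 8948$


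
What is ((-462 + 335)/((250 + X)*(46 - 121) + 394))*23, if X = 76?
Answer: 2921/24056 ≈ 0.12143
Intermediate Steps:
((-462 + 335)/((250 + X)*(46 - 121) + 394))*23 = ((-462 + 335)/((250 + 76)*(46 - 121) + 394))*23 = -127/(326*(-75) + 394)*23 = -127/(-24450 + 394)*23 = -127/(-24056)*23 = -127*(-1/24056)*23 = (127/24056)*23 = 2921/24056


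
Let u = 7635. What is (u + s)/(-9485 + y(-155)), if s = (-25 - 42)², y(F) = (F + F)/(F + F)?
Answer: -3031/2371 ≈ -1.2784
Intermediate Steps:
y(F) = 1 (y(F) = (2*F)/((2*F)) = (2*F)*(1/(2*F)) = 1)
s = 4489 (s = (-67)² = 4489)
(u + s)/(-9485 + y(-155)) = (7635 + 4489)/(-9485 + 1) = 12124/(-9484) = 12124*(-1/9484) = -3031/2371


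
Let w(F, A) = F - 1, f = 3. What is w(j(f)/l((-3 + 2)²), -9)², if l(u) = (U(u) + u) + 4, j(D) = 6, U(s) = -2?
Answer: 1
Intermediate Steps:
l(u) = 2 + u (l(u) = (-2 + u) + 4 = 2 + u)
w(F, A) = -1 + F
w(j(f)/l((-3 + 2)²), -9)² = (-1 + 6/(2 + (-3 + 2)²))² = (-1 + 6/(2 + (-1)²))² = (-1 + 6/(2 + 1))² = (-1 + 6/3)² = (-1 + 6*(⅓))² = (-1 + 2)² = 1² = 1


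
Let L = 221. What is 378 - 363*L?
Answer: -79845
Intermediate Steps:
378 - 363*L = 378 - 363*221 = 378 - 80223 = -79845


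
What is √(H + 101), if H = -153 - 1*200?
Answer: 6*I*√7 ≈ 15.875*I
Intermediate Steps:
H = -353 (H = -153 - 200 = -353)
√(H + 101) = √(-353 + 101) = √(-252) = 6*I*√7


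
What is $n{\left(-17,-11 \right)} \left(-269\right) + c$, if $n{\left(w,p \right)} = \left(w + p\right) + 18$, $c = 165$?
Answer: $2855$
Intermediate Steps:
$n{\left(w,p \right)} = 18 + p + w$ ($n{\left(w,p \right)} = \left(p + w\right) + 18 = 18 + p + w$)
$n{\left(-17,-11 \right)} \left(-269\right) + c = \left(18 - 11 - 17\right) \left(-269\right) + 165 = \left(-10\right) \left(-269\right) + 165 = 2690 + 165 = 2855$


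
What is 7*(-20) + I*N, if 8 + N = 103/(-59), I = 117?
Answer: -75535/59 ≈ -1280.3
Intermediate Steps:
N = -575/59 (N = -8 + 103/(-59) = -8 + 103*(-1/59) = -8 - 103/59 = -575/59 ≈ -9.7458)
7*(-20) + I*N = 7*(-20) + 117*(-575/59) = -140 - 67275/59 = -75535/59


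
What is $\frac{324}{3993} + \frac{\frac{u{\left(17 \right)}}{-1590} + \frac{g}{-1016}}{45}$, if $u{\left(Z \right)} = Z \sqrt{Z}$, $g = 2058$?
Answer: $\frac{366427}{10142220} - \frac{17 \sqrt{17}}{71550} \approx 0.035149$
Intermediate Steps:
$u{\left(Z \right)} = Z^{\frac{3}{2}}$
$\frac{324}{3993} + \frac{\frac{u{\left(17 \right)}}{-1590} + \frac{g}{-1016}}{45} = \frac{324}{3993} + \frac{\frac{17^{\frac{3}{2}}}{-1590} + \frac{2058}{-1016}}{45} = 324 \cdot \frac{1}{3993} + \left(17 \sqrt{17} \left(- \frac{1}{1590}\right) + 2058 \left(- \frac{1}{1016}\right)\right) \frac{1}{45} = \frac{108}{1331} + \left(- \frac{17 \sqrt{17}}{1590} - \frac{1029}{508}\right) \frac{1}{45} = \frac{108}{1331} + \left(- \frac{1029}{508} - \frac{17 \sqrt{17}}{1590}\right) \frac{1}{45} = \frac{108}{1331} - \left(\frac{343}{7620} + \frac{17 \sqrt{17}}{71550}\right) = \frac{366427}{10142220} - \frac{17 \sqrt{17}}{71550}$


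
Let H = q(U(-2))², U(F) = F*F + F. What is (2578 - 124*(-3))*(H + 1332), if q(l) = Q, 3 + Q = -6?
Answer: 4168350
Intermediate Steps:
Q = -9 (Q = -3 - 6 = -9)
U(F) = F + F² (U(F) = F² + F = F + F²)
q(l) = -9
H = 81 (H = (-9)² = 81)
(2578 - 124*(-3))*(H + 1332) = (2578 - 124*(-3))*(81 + 1332) = (2578 + 372)*1413 = 2950*1413 = 4168350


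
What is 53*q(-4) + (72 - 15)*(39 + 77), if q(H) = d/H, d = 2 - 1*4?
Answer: 13277/2 ≈ 6638.5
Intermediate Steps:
d = -2 (d = 2 - 4 = -2)
q(H) = -2/H
53*q(-4) + (72 - 15)*(39 + 77) = 53*(-2/(-4)) + (72 - 15)*(39 + 77) = 53*(-2*(-¼)) + 57*116 = 53*(½) + 6612 = 53/2 + 6612 = 13277/2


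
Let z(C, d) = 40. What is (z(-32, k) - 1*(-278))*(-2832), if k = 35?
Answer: -900576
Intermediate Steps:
(z(-32, k) - 1*(-278))*(-2832) = (40 - 1*(-278))*(-2832) = (40 + 278)*(-2832) = 318*(-2832) = -900576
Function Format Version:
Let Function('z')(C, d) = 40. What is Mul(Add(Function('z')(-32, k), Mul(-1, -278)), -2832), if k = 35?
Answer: -900576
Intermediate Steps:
Mul(Add(Function('z')(-32, k), Mul(-1, -278)), -2832) = Mul(Add(40, Mul(-1, -278)), -2832) = Mul(Add(40, 278), -2832) = Mul(318, -2832) = -900576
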